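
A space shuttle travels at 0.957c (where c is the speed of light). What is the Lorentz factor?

v/c = 0.957, so (v/c)² = 0.915849
1 - (v/c)² = 0.084151
γ = 1/√(0.084151) = 3.447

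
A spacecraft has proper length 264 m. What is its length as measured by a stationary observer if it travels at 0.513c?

Proper length L₀ = 264 m
γ = 1/√(1 - 0.513²) = 1.165
L = L₀/γ = 264/1.165 = 226.6 m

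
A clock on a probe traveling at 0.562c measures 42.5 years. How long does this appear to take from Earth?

Proper time Δt₀ = 42.5 years
γ = 1/√(1 - 0.562²) = 1.209
Δt = γΔt₀ = 1.209 × 42.5 = 51.38 years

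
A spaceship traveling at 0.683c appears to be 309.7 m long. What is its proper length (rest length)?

Contracted length L = 309.7 m
γ = 1/√(1 - 0.683²) = 1.369
L₀ = γL = 1.369 × 309.7 = 424.0 m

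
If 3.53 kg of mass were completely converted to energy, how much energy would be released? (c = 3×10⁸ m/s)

Using E = mc²:
c² = (3×10⁸)² = 9×10¹⁶ m²/s²
E = 3.53 × 9×10¹⁶ = 3.177×10¹⁷ J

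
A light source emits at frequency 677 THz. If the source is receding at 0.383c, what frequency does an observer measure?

β = v/c = 0.383
(1-β)/(1+β) = 0.617/1.383 = 0.4461
Doppler factor = √(0.4461) = 0.6679
f_obs = 677 × 0.6679 = 452.2 THz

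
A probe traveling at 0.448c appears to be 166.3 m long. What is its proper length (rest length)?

Contracted length L = 166.3 m
γ = 1/√(1 - 0.448²) = 1.1185
L₀ = γL = 1.1185 × 166.3 = 186.0 m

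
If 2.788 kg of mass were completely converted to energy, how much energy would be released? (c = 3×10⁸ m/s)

Using E = mc²:
c² = (3×10⁸)² = 9×10¹⁶ m²/s²
E = 2.788 × 9×10¹⁶ = 2.509×10¹⁷ J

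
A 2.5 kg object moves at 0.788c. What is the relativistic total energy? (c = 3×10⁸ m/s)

γ = 1/√(1 - 0.788²) = 1.62423
mc² = 2.5 × (3×10⁸)² = 2.250×10¹⁷ J
E = γmc² = 1.62423 × 2.250×10¹⁷ = 3.655×10¹⁷ J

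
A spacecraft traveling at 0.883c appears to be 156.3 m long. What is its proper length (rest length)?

Contracted length L = 156.3 m
γ = 1/√(1 - 0.883²) = 2.1305
L₀ = γL = 2.1305 × 156.3 = 333.0 m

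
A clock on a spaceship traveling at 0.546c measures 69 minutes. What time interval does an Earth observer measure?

Proper time Δt₀ = 69 minutes
γ = 1/√(1 - 0.546²) = 1.1936
Δt = γΔt₀ = 1.1936 × 69 = 82.36 minutes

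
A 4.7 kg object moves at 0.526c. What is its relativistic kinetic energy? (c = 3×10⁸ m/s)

γ = 1/√(1 - 0.526²) = 1.1758
γ - 1 = 0.1758
KE = (γ-1)mc² = 0.1758 × 4.7 × (3×10⁸)² = 7.436×10¹⁶ J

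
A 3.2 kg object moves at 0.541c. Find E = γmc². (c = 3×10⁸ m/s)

γ = 1/√(1 - 0.541²) = 1.189
mc² = 3.2 × (3×10⁸)² = 2.880×10¹⁷ J
E = γmc² = 1.189 × 2.880×10¹⁷ = 3.424×10¹⁷ J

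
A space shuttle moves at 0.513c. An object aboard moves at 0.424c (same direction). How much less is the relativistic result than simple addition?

Classical: u' + v = 0.424 + 0.513 = 0.937c
Relativistic: u = (0.424 + 0.513)/(1 + 0.217512) = 0.937/1.217512 = 0.7696c
Difference: 0.937 - 0.7696 = 0.1674c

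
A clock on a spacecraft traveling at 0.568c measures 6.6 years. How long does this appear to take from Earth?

Proper time Δt₀ = 6.6 years
γ = 1/√(1 - 0.568²) = 1.215
Δt = γΔt₀ = 1.215 × 6.6 = 8.019 years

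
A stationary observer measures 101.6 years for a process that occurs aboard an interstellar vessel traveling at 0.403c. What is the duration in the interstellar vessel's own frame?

Dilated time Δt = 101.6 years
γ = 1/√(1 - 0.403²) = 1.0927
Δt₀ = Δt/γ = 101.6/1.0927 = 92.98 years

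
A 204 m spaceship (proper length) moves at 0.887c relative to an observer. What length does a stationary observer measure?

Proper length L₀ = 204 m
γ = 1/√(1 - 0.887²) = 2.1656
L = L₀/γ = 204/2.1656 = 94.20 m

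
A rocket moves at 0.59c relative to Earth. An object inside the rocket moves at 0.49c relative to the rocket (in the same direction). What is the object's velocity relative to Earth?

u = (u' + v)/(1 + u'v/c²)
Numerator: 0.49 + 0.59 = 1.08
Denominator: 1 + 0.2891 = 1.2891
u = 1.08/1.2891 = 0.8378c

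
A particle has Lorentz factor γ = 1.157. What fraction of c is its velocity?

From γ = 1/√(1 - v²/c²):
1/γ² = 1/1.157² = 0.7470
v²/c² = 1 - 0.7470 = 0.2530
v/c = √(0.2530) = 0.5030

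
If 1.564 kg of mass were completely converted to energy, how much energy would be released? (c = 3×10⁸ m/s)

Using E = mc²:
c² = (3×10⁸)² = 9×10¹⁶ m²/s²
E = 1.564 × 9×10¹⁶ = 1.408×10¹⁷ J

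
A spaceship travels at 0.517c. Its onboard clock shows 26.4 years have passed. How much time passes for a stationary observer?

Proper time Δt₀ = 26.4 years
γ = 1/√(1 - 0.517²) = 1.168
Δt = γΔt₀ = 1.168 × 26.4 = 30.84 years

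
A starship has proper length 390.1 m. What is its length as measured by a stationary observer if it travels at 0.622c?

Proper length L₀ = 390.1 m
γ = 1/√(1 - 0.622²) = 1.277
L = L₀/γ = 390.1/1.277 = 305.5 m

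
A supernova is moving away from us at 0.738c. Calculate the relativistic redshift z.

β = 0.738
(1+β)/(1-β) = 1.738/0.262 = 6.634
√(6.634) = 2.576
z = 2.576 - 1 = 1.576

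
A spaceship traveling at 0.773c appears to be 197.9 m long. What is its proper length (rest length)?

Contracted length L = 197.9 m
γ = 1/√(1 - 0.773²) = 1.576
L₀ = γL = 1.576 × 197.9 = 311.9 m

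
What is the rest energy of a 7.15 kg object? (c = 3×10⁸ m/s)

c² = (3×10⁸)² = 9.000×10¹⁶ m²/s²
E₀ = mc² = 7.15 × 9.000×10¹⁶ = 6.435×10¹⁷ J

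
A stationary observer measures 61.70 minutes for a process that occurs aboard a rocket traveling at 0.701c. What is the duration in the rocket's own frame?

Dilated time Δt = 61.70 minutes
γ = 1/√(1 - 0.701²) = 1.4022
Δt₀ = Δt/γ = 61.70/1.4022 = 44.00 minutes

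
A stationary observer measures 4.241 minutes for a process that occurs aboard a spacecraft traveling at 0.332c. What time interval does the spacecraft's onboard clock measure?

Dilated time Δt = 4.241 minutes
γ = 1/√(1 - 0.332²) = 1.06013
Δt₀ = Δt/γ = 4.241/1.06013 = 4.000 minutes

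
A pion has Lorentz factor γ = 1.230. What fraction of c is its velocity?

From γ = 1/√(1 - v²/c²):
1/γ² = 1/1.230² = 0.66098
v²/c² = 1 - 0.66098 = 0.33902
v/c = √(0.33902) = 0.5823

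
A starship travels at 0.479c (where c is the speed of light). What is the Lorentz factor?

v/c = 0.479, so (v/c)² = 0.229441
1 - (v/c)² = 0.770559
γ = 1/√(0.770559) = 1.139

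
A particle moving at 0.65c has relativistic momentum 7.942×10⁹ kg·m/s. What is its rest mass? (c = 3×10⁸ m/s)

γ = 1/√(1 - 0.65²) = 1.316
v = 0.65 × 3×10⁸ = 1.950×10⁸ m/s
m = p/(γv) = 7.942×10⁹/(1.316 × 1.950×10⁸) = 30.95 kg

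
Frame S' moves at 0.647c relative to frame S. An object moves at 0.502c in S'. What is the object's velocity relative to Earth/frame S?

u = (u' + v)/(1 + u'v/c²)
Numerator: 0.502 + 0.647 = 1.149
Denominator: 1 + 0.324794 = 1.324794
u = 1.149/1.324794 = 0.8673c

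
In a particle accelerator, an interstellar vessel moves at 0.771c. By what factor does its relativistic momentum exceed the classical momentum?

p_rel = γmv, p_class = mv
Ratio = γ = 1/√(1 - 0.771²)
= 1/√(0.405559) = 1.570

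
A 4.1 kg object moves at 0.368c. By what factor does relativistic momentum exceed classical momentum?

p_rel = γmv, p_class = mv
Ratio = γ = 1/√(1 - 0.368²) = 1.075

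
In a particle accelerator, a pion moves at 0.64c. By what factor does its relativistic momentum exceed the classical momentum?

p_rel = γmv, p_class = mv
Ratio = γ = 1/√(1 - 0.64²)
= 1/√(0.5904) = 1.301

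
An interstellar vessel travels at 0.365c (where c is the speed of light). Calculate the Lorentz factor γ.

v/c = 0.365, so (v/c)² = 0.133225
1 - (v/c)² = 0.866775
γ = 1/√(0.866775) = 1.074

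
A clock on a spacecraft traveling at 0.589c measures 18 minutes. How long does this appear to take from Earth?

Proper time Δt₀ = 18 minutes
γ = 1/√(1 - 0.589²) = 1.237
Δt = γΔt₀ = 1.237 × 18 = 22.27 minutes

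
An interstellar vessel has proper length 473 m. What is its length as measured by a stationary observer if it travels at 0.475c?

Proper length L₀ = 473 m
γ = 1/√(1 - 0.475²) = 1.1364
L = L₀/γ = 473/1.1364 = 416.2 m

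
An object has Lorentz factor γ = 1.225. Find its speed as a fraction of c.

From γ = 1/√(1 - v²/c²):
1/γ² = 1/1.225² = 0.6664
v²/c² = 1 - 0.6664 = 0.3336
v/c = √(0.3336) = 0.5776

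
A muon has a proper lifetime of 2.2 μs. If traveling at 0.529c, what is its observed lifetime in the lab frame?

Proper lifetime τ₀ = 2.2 μs
γ = 1/√(1 - 0.529²) = 1.178
τ = γτ₀ = 1.178 × 2.2 μs = 2.592 μs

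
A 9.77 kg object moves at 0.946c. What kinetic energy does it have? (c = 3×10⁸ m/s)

γ = 1/√(1 - 0.946²) = 3.085
γ - 1 = 2.085
KE = (γ-1)mc² = 2.085 × 9.77 × (3×10⁸)² = 1.833×10¹⁸ J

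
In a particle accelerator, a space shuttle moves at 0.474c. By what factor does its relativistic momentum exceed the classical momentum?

p_rel = γmv, p_class = mv
Ratio = γ = 1/√(1 - 0.474²)
= 1/√(0.775324) = 1.136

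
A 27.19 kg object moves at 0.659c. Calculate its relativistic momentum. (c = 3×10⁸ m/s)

γ = 1/√(1 - 0.659²) = 1.3295
v = 0.659 × 3×10⁸ = 1.977×10⁸ m/s
p = γmv = 1.3295 × 27.19 × 1.977×10⁸ = 7.147×10⁹ kg·m/s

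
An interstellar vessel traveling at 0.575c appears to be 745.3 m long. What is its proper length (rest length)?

Contracted length L = 745.3 m
γ = 1/√(1 - 0.575²) = 1.2223
L₀ = γL = 1.2223 × 745.3 = 911.0 m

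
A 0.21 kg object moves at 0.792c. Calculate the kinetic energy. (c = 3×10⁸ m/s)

γ = 1/√(1 - 0.792²) = 1.6379
γ - 1 = 0.6379
KE = (γ-1)mc² = 0.6379 × 0.21 × (3×10⁸)² = 1.206×10¹⁶ J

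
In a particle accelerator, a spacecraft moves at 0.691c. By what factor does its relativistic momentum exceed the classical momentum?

p_rel = γmv, p_class = mv
Ratio = γ = 1/√(1 - 0.691²)
= 1/√(0.522519) = 1.383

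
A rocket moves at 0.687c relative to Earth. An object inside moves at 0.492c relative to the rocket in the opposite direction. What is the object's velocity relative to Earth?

Object's velocity in rocket frame is u' = -0.492c
u = (u' + v)/(1 + u'v/c²) = (v - 0.492)/(1 - 0.492·v/c²)
Numerator: 0.687 - 0.492 = 0.195
Denominator: 1 - 0.338004 = 0.661996
u = 0.195/0.661996 = 0.2946c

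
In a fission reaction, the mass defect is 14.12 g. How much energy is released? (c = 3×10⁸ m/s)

Convert mass defect: Δm = 14.12 g = 0.01412 kg
E = Δm·c² = 0.01412 × (3×10⁸)²
= 0.01412 × 9×10¹⁶ = 1.271×10¹⁵ J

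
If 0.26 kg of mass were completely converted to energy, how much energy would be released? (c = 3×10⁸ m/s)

Using E = mc²:
c² = (3×10⁸)² = 9×10¹⁶ m²/s²
E = 0.26 × 9×10¹⁶ = 2.340×10¹⁶ J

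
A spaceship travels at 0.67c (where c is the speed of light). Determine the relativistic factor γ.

v/c = 0.67, so (v/c)² = 0.4489
1 - (v/c)² = 0.5511
γ = 1/√(0.5511) = 1.347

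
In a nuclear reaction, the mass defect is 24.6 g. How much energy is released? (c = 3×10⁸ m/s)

Convert mass defect: Δm = 24.6 g = 0.0246 kg
E = Δm·c² = 0.0246 × (3×10⁸)²
= 0.0246 × 9×10¹⁶ = 2.214×10¹⁵ J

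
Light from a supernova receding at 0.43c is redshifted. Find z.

β = 0.43
(1+β)/(1-β) = 1.43/0.57 = 2.5088
√(2.5088) = 1.5839
z = 1.5839 - 1 = 0.5839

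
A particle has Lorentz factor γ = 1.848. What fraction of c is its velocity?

From γ = 1/√(1 - v²/c²):
1/γ² = 1/1.848² = 0.29282
v²/c² = 1 - 0.29282 = 0.70718
v/c = √(0.70718) = 0.8409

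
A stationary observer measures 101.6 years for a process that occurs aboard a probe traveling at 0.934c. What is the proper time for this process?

Dilated time Δt = 101.6 years
γ = 1/√(1 - 0.934²) = 2.799
Δt₀ = Δt/γ = 101.6/2.799 = 36.30 years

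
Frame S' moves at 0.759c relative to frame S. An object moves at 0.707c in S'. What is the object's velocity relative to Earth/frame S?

u = (u' + v)/(1 + u'v/c²)
Numerator: 0.707 + 0.759 = 1.466
Denominator: 1 + 0.536613 = 1.536613
u = 1.466/1.536613 = 0.9540c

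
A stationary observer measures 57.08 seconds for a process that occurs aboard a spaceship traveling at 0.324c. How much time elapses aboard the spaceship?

Dilated time Δt = 57.08 seconds
γ = 1/√(1 - 0.324²) = 1.057
Δt₀ = Δt/γ = 57.08/1.057 = 54.00 seconds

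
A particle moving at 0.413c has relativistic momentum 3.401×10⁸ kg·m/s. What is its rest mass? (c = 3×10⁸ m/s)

γ = 1/√(1 - 0.413²) = 1.098
v = 0.413 × 3×10⁸ = 1.239×10⁸ m/s
m = p/(γv) = 3.401×10⁸/(1.098 × 1.239×10⁸) = 2.500 kg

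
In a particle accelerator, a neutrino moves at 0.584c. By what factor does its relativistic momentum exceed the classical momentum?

p_rel = γmv, p_class = mv
Ratio = γ = 1/√(1 - 0.584²)
= 1/√(0.658944) = 1.232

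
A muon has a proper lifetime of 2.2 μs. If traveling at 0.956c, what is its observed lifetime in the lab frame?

Proper lifetime τ₀ = 2.2 μs
γ = 1/√(1 - 0.956²) = 3.4087
τ = γτ₀ = 3.4087 × 2.2 μs = 7.499 μs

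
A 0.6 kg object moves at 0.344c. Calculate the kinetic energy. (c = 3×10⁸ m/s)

γ = 1/√(1 - 0.344²) = 1.065
γ - 1 = 0.06500
KE = (γ-1)mc² = 0.06500 × 0.6 × (3×10⁸)² = 3.510×10¹⁵ J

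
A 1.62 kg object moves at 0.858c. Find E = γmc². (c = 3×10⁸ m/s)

γ = 1/√(1 - 0.858²) = 1.947
mc² = 1.62 × (3×10⁸)² = 1.458×10¹⁷ J
E = γmc² = 1.947 × 1.458×10¹⁷ = 2.839×10¹⁷ J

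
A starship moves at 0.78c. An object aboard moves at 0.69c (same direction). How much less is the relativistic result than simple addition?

Classical: u' + v = 0.69 + 0.78 = 1.47c
Relativistic: u = (0.69 + 0.78)/(1 + 0.5382) = 1.47/1.5382 = 0.9557c
Difference: 1.47 - 0.9557 = 0.5143c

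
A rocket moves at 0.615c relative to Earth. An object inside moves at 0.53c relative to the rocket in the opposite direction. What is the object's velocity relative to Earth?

Object's velocity in rocket frame is u' = -0.53c
u = (u' + v)/(1 + u'v/c²) = (v - 0.53)/(1 - 0.53·v/c²)
Numerator: 0.615 - 0.53 = 0.085
Denominator: 1 - 0.32595 = 0.67405
u = 0.085/0.67405 = 0.1261c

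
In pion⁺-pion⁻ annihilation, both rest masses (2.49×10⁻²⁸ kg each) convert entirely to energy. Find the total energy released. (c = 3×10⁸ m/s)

Both particles have the same rest mass, so total mass = 2m
E = 2m·c² = 2 × 2.49×10⁻²⁸ × (3×10⁸)²
= 2 × 2.49×10⁻²⁸ × 9×10¹⁶
= 4.482×10⁻¹¹ J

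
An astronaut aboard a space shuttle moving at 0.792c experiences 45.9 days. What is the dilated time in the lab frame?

Proper time Δt₀ = 45.9 days
γ = 1/√(1 - 0.792²) = 1.638
Δt = γΔt₀ = 1.638 × 45.9 = 75.18 days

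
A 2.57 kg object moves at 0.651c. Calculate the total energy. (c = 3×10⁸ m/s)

γ = 1/√(1 - 0.651²) = 1.3174
mc² = 2.57 × (3×10⁸)² = 2.313×10¹⁷ J
E = γmc² = 1.3174 × 2.313×10¹⁷ = 3.047×10¹⁷ J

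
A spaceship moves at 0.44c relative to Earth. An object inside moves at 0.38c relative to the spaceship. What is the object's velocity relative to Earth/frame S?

u = (u' + v)/(1 + u'v/c²)
Numerator: 0.38 + 0.44 = 0.82
Denominator: 1 + 0.1672 = 1.1672
u = 0.82/1.1672 = 0.7025c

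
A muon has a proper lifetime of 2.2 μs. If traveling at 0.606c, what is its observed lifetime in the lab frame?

Proper lifetime τ₀ = 2.2 μs
γ = 1/√(1 - 0.606²) = 1.2571
τ = γτ₀ = 1.2571 × 2.2 μs = 2.766 μs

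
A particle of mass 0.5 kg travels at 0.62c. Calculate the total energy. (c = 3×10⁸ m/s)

γ = 1/√(1 - 0.62²) = 1.2745
mc² = 0.5 × (3×10⁸)² = 4.500×10¹⁶ J
E = γmc² = 1.2745 × 4.500×10¹⁶ = 5.735×10¹⁶ J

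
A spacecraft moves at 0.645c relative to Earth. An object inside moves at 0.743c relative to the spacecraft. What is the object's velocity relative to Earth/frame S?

u = (u' + v)/(1 + u'v/c²)
Numerator: 0.743 + 0.645 = 1.388
Denominator: 1 + 0.479235 = 1.479235
u = 1.388/1.479235 = 0.9383c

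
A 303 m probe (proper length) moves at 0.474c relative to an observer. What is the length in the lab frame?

Proper length L₀ = 303 m
γ = 1/√(1 - 0.474²) = 1.1357
L = L₀/γ = 303/1.1357 = 266.8 m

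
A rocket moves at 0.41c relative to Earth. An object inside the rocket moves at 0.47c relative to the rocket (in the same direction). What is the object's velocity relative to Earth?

u = (u' + v)/(1 + u'v/c²)
Numerator: 0.47 + 0.41 = 0.88
Denominator: 1 + 0.1927 = 1.1927
u = 0.88/1.1927 = 0.7378c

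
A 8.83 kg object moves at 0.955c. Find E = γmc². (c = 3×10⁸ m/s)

γ = 1/√(1 - 0.955²) = 3.371
mc² = 8.83 × (3×10⁸)² = 7.947×10¹⁷ J
E = γmc² = 3.371 × 7.947×10¹⁷ = 2.679×10¹⁸ J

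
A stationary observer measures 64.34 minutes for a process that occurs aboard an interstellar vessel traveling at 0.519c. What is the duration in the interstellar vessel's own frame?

Dilated time Δt = 64.34 minutes
γ = 1/√(1 - 0.519²) = 1.1699
Δt₀ = Δt/γ = 64.34/1.1699 = 55.00 minutes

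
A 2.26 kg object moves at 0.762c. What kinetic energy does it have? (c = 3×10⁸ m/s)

γ = 1/√(1 - 0.762²) = 1.5442
γ - 1 = 0.5442
KE = (γ-1)mc² = 0.5442 × 2.26 × (3×10⁸)² = 1.107×10¹⁷ J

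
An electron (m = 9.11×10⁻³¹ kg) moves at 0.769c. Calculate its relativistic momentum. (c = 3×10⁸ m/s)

γ = 1/√(1 - 0.769²) = 1.5643
v = 0.769 × 3×10⁸ = 2.307×10⁸ m/s
p = γmv = 1.5643 × 9.11×10⁻³¹ × 2.307×10⁸ = 3.288×10⁻²² kg·m/s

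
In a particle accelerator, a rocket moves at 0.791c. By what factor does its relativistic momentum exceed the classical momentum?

p_rel = γmv, p_class = mv
Ratio = γ = 1/√(1 - 0.791²)
= 1/√(0.374319) = 1.634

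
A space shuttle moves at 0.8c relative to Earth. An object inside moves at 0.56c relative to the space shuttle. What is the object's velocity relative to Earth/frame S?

u = (u' + v)/(1 + u'v/c²)
Numerator: 0.56 + 0.8 = 1.36
Denominator: 1 + 0.448 = 1.448
u = 1.36/1.448 = 0.9392c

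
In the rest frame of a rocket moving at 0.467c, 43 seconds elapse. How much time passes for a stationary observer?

Proper time Δt₀ = 43 seconds
γ = 1/√(1 - 0.467²) = 1.131
Δt = γΔt₀ = 1.131 × 43 = 48.63 seconds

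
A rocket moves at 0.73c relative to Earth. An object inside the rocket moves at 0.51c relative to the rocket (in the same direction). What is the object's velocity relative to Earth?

u = (u' + v)/(1 + u'v/c²)
Numerator: 0.51 + 0.73 = 1.24
Denominator: 1 + 0.3723 = 1.3723
u = 1.24/1.3723 = 0.9036c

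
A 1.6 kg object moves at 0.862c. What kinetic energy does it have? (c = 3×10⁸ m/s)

γ = 1/√(1 - 0.862²) = 1.9727
γ - 1 = 0.9727
KE = (γ-1)mc² = 0.9727 × 1.6 × (3×10⁸)² = 1.401×10¹⁷ J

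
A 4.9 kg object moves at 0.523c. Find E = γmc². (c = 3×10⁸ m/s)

γ = 1/√(1 - 0.523²) = 1.1733
mc² = 4.9 × (3×10⁸)² = 4.410×10¹⁷ J
E = γmc² = 1.1733 × 4.410×10¹⁷ = 5.174×10¹⁷ J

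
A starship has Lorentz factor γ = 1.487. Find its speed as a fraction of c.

From γ = 1/√(1 - v²/c²):
1/γ² = 1/1.487² = 0.4522
v²/c² = 1 - 0.4522 = 0.5478
v/c = √(0.5478) = 0.7401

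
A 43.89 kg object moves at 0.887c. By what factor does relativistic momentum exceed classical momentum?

p_rel = γmv, p_class = mv
Ratio = γ = 1/√(1 - 0.887²) = 2.166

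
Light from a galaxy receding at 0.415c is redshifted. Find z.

β = 0.415
(1+β)/(1-β) = 1.415/0.585 = 2.419
√(2.419) = 1.5553
z = 1.5553 - 1 = 0.5553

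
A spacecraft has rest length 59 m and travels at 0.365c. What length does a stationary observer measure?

Proper length L₀ = 59 m
γ = 1/√(1 - 0.365²) = 1.074
L = L₀/γ = 59/1.074 = 54.93 m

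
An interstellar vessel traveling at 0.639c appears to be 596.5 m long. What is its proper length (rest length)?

Contracted length L = 596.5 m
γ = 1/√(1 - 0.639²) = 1.300
L₀ = γL = 1.300 × 596.5 = 775.5 m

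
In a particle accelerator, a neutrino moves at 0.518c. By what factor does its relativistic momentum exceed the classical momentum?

p_rel = γmv, p_class = mv
Ratio = γ = 1/√(1 - 0.518²)
= 1/√(0.731676) = 1.169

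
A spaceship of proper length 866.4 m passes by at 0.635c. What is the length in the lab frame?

Proper length L₀ = 866.4 m
γ = 1/√(1 - 0.635²) = 1.2945
L = L₀/γ = 866.4/1.2945 = 669.3 m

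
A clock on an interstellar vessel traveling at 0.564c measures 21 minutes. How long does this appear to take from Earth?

Proper time Δt₀ = 21 minutes
γ = 1/√(1 - 0.564²) = 1.211
Δt = γΔt₀ = 1.211 × 21 = 25.43 minutes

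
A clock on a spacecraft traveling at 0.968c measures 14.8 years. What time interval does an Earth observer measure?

Proper time Δt₀ = 14.8 years
γ = 1/√(1 - 0.968²) = 3.985
Δt = γΔt₀ = 3.985 × 14.8 = 58.98 years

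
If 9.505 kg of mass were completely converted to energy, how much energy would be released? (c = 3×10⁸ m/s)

Using E = mc²:
c² = (3×10⁸)² = 9×10¹⁶ m²/s²
E = 9.505 × 9×10¹⁶ = 8.555×10¹⁷ J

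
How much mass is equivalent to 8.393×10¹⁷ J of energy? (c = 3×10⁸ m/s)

From E = mc², we get m = E/c²
c² = (3×10⁸)² = 9×10¹⁶ m²/s²
m = 8.393×10¹⁷ / 9×10¹⁶ = 9.326 kg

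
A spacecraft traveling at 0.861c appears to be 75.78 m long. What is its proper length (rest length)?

Contracted length L = 75.78 m
γ = 1/√(1 - 0.861²) = 1.966
L₀ = γL = 1.966 × 75.78 = 149.0 m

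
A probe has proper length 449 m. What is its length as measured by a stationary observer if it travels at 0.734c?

Proper length L₀ = 449 m
γ = 1/√(1 - 0.734²) = 1.4724
L = L₀/γ = 449/1.4724 = 304.9 m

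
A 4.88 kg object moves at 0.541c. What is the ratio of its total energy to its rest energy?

E = γmc², E₀ = mc²
E/E₀ = γ = 1/√(1 - 0.541²) = 1.189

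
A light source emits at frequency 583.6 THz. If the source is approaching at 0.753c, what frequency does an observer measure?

β = v/c = 0.753
(1+β)/(1-β) = 1.753/0.247 = 7.097
Doppler factor = √(7.097) = 2.664
f_obs = 583.6 × 2.664 = 1555 THz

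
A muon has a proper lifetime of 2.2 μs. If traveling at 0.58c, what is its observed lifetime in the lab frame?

Proper lifetime τ₀ = 2.2 μs
γ = 1/√(1 - 0.58²) = 1.2276
τ = γτ₀ = 1.2276 × 2.2 μs = 2.701 μs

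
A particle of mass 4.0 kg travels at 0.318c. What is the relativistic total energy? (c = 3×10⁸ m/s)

γ = 1/√(1 - 0.318²) = 1.0548
mc² = 4.0 × (3×10⁸)² = 3.600×10¹⁷ J
E = γmc² = 1.0548 × 3.600×10¹⁷ = 3.797×10¹⁷ J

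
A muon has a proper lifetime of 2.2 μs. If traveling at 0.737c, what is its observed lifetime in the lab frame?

Proper lifetime τ₀ = 2.2 μs
γ = 1/√(1 - 0.737²) = 1.4795
τ = γτ₀ = 1.4795 × 2.2 μs = 3.255 μs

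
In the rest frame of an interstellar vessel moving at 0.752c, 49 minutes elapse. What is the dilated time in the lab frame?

Proper time Δt₀ = 49 minutes
γ = 1/√(1 - 0.752²) = 1.5171
Δt = γΔt₀ = 1.5171 × 49 = 74.34 minutes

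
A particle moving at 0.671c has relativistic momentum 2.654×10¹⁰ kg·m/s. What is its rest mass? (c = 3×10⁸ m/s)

γ = 1/√(1 - 0.671²) = 1.3487
v = 0.671 × 3×10⁸ = 2.013×10⁸ m/s
m = p/(γv) = 2.654×10¹⁰/(1.3487 × 2.013×10⁸) = 97.76 kg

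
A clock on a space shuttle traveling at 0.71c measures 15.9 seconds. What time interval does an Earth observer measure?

Proper time Δt₀ = 15.9 seconds
γ = 1/√(1 - 0.71²) = 1.420
Δt = γΔt₀ = 1.420 × 15.9 = 22.58 seconds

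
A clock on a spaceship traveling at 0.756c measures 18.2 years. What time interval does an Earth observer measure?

Proper time Δt₀ = 18.2 years
γ = 1/√(1 - 0.756²) = 1.5277
Δt = γΔt₀ = 1.5277 × 18.2 = 27.80 years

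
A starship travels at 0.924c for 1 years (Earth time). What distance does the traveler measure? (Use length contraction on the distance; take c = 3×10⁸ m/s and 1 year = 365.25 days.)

Earth distance: d = v × t = 0.924c × 1 yr = 8.748×10¹⁵ m
γ = 2.615
d' = d/γ = 8.748×10¹⁵/2.615 = 3.345×10¹⁵ m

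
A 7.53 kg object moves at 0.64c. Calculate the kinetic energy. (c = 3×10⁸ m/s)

γ = 1/√(1 - 0.64²) = 1.3014
γ - 1 = 0.3014
KE = (γ-1)mc² = 0.3014 × 7.53 × (3×10⁸)² = 2.043×10¹⁷ J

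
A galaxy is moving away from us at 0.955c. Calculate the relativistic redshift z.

β = 0.955
(1+β)/(1-β) = 1.955/0.045 = 43.44
√(43.44) = 6.591
z = 6.591 - 1 = 5.591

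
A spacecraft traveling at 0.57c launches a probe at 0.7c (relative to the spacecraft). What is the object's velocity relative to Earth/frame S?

u = (u' + v)/(1 + u'v/c²)
Numerator: 0.7 + 0.57 = 1.27
Denominator: 1 + 0.399 = 1.399
u = 1.27/1.399 = 0.9078c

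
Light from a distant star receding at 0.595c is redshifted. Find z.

β = 0.595
(1+β)/(1-β) = 1.595/0.405 = 3.9383
√(3.9383) = 1.9845
z = 1.9845 - 1 = 0.9845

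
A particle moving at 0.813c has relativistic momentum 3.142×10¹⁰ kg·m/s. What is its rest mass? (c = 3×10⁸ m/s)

γ = 1/√(1 - 0.813²) = 1.7174
v = 0.813 × 3×10⁸ = 2.439×10⁸ m/s
m = p/(γv) = 3.142×10¹⁰/(1.7174 × 2.439×10⁸) = 75.01 kg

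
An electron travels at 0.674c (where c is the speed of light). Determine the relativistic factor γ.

v/c = 0.674, so (v/c)² = 0.454276
1 - (v/c)² = 0.545724
γ = 1/√(0.545724) = 1.354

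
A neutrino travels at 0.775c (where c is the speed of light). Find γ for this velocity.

v/c = 0.775, so (v/c)² = 0.600625
1 - (v/c)² = 0.399375
γ = 1/√(0.399375) = 1.582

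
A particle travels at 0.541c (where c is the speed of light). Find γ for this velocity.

v/c = 0.541, so (v/c)² = 0.292681
1 - (v/c)² = 0.707319
γ = 1/√(0.707319) = 1.189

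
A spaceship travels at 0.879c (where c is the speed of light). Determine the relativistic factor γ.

v/c = 0.879, so (v/c)² = 0.772641
1 - (v/c)² = 0.227359
γ = 1/√(0.227359) = 2.097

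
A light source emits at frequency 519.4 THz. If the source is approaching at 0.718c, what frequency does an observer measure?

β = v/c = 0.718
(1+β)/(1-β) = 1.718/0.282 = 6.092
Doppler factor = √(6.092) = 2.468
f_obs = 519.4 × 2.468 = 1282 THz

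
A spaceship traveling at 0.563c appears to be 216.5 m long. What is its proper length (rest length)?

Contracted length L = 216.5 m
γ = 1/√(1 - 0.563²) = 1.210
L₀ = γL = 1.210 × 216.5 = 262.0 m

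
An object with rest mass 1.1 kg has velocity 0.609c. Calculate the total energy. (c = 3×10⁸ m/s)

γ = 1/√(1 - 0.609²) = 1.261
mc² = 1.1 × (3×10⁸)² = 9.900×10¹⁶ J
E = γmc² = 1.261 × 9.900×10¹⁶ = 1.248×10¹⁷ J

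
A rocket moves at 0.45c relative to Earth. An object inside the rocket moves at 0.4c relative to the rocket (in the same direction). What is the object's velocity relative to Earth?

u = (u' + v)/(1 + u'v/c²)
Numerator: 0.4 + 0.45 = 0.85
Denominator: 1 + 0.18 = 1.18
u = 0.85/1.18 = 0.7203c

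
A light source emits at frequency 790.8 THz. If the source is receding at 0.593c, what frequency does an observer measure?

β = v/c = 0.593
(1-β)/(1+β) = 0.407/1.593 = 0.2555
Doppler factor = √(0.2555) = 0.5055
f_obs = 790.8 × 0.5055 = 399.7 THz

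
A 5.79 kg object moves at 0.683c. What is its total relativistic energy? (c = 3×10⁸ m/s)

γ = 1/√(1 - 0.683²) = 1.369
mc² = 5.79 × (3×10⁸)² = 5.211×10¹⁷ J
E = γmc² = 1.369 × 5.211×10¹⁷ = 7.134×10¹⁷ J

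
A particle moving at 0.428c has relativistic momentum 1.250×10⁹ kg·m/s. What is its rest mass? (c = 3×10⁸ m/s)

γ = 1/√(1 - 0.428²) = 1.1065
v = 0.428 × 3×10⁸ = 1.284×10⁸ m/s
m = p/(γv) = 1.250×10⁹/(1.1065 × 1.284×10⁸) = 8.798 kg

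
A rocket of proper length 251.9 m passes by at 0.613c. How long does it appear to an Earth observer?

Proper length L₀ = 251.9 m
γ = 1/√(1 - 0.613²) = 1.266
L = L₀/γ = 251.9/1.266 = 199.0 m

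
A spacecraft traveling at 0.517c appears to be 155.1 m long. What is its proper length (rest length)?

Contracted length L = 155.1 m
γ = 1/√(1 - 0.517²) = 1.168
L₀ = γL = 1.168 × 155.1 = 181.2 m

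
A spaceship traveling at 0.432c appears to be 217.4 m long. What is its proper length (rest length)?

Contracted length L = 217.4 m
γ = 1/√(1 - 0.432²) = 1.109
L₀ = γL = 1.109 × 217.4 = 241.1 m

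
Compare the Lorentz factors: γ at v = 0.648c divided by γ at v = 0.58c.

γ₁ = 1/√(1 - 0.648²) = 1.3130
γ₂ = 1/√(1 - 0.58²) = 1.2276
γ₁/γ₂ = 1.3130/1.2276 = 1.070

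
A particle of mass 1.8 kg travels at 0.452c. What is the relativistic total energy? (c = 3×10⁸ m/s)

γ = 1/√(1 - 0.452²) = 1.121
mc² = 1.8 × (3×10⁸)² = 1.620×10¹⁷ J
E = γmc² = 1.121 × 1.620×10¹⁷ = 1.816×10¹⁷ J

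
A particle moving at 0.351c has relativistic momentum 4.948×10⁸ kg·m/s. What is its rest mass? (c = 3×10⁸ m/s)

γ = 1/√(1 - 0.351²) = 1.068
v = 0.351 × 3×10⁸ = 1.053×10⁸ m/s
m = p/(γv) = 4.948×10⁸/(1.068 × 1.053×10⁸) = 4.400 kg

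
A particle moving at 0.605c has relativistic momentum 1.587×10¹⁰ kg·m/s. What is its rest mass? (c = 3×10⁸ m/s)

γ = 1/√(1 - 0.605²) = 1.256
v = 0.605 × 3×10⁸ = 1.815×10⁸ m/s
m = p/(γv) = 1.587×10¹⁰/(1.256 × 1.815×10⁸) = 69.62 kg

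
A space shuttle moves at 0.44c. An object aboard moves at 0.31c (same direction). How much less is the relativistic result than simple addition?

Classical: u' + v = 0.31 + 0.44 = 0.75c
Relativistic: u = (0.31 + 0.44)/(1 + 0.1364) = 0.75/1.1364 = 0.65998c
Difference: 0.75 - 0.65998 = 0.09002c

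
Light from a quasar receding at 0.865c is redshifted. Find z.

β = 0.865
(1+β)/(1-β) = 1.865/0.135 = 13.815
√(13.815) = 3.717
z = 3.717 - 1 = 2.717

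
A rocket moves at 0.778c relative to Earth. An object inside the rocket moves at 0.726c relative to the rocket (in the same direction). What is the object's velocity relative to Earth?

u = (u' + v)/(1 + u'v/c²)
Numerator: 0.726 + 0.778 = 1.504
Denominator: 1 + 0.564828 = 1.564828
u = 1.504/1.564828 = 0.9611c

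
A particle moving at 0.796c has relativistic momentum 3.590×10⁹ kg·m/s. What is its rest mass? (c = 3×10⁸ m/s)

γ = 1/√(1 - 0.796²) = 1.652
v = 0.796 × 3×10⁸ = 2.388×10⁸ m/s
m = p/(γv) = 3.590×10⁹/(1.652 × 2.388×10⁸) = 9.100 kg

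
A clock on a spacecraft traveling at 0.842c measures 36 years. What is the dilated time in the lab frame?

Proper time Δt₀ = 36 years
γ = 1/√(1 - 0.842²) = 1.8536
Δt = γΔt₀ = 1.8536 × 36 = 66.73 years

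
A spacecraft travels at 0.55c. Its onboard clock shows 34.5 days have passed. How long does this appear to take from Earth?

Proper time Δt₀ = 34.5 days
γ = 1/√(1 - 0.55²) = 1.1974
Δt = γΔt₀ = 1.1974 × 34.5 = 41.31 days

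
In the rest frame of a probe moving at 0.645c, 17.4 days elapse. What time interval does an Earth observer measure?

Proper time Δt₀ = 17.4 days
γ = 1/√(1 - 0.645²) = 1.3086
Δt = γΔt₀ = 1.3086 × 17.4 = 22.77 days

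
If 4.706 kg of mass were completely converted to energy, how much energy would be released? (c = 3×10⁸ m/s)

Using E = mc²:
c² = (3×10⁸)² = 9×10¹⁶ m²/s²
E = 4.706 × 9×10¹⁶ = 4.235×10¹⁷ J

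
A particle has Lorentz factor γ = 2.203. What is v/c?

From γ = 1/√(1 - v²/c²):
1/γ² = 1/2.203² = 0.20605
v²/c² = 1 - 0.20605 = 0.79395
v/c = √(0.79395) = 0.8910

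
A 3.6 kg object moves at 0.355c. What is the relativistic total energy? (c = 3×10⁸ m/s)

γ = 1/√(1 - 0.355²) = 1.0697
mc² = 3.6 × (3×10⁸)² = 3.240×10¹⁷ J
E = γmc² = 1.0697 × 3.240×10¹⁷ = 3.466×10¹⁷ J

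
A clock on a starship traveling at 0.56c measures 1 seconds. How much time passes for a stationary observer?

Proper time Δt₀ = 1 seconds
γ = 1/√(1 - 0.56²) = 1.207
Δt = γΔt₀ = 1.207 × 1 = 1.207 seconds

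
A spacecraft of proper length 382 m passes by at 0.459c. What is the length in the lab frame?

Proper length L₀ = 382 m
γ = 1/√(1 - 0.459²) = 1.1256
L = L₀/γ = 382/1.1256 = 339.4 m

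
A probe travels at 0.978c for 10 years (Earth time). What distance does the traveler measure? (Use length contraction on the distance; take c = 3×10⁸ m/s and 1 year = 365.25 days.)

Earth distance: d = v × t = 0.978c × 10 yr = 9.259×10¹⁶ m
γ = 4.794
d' = d/γ = 9.259×10¹⁶/4.794 = 1.931×10¹⁶ m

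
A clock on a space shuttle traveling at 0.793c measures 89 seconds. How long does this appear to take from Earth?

Proper time Δt₀ = 89 seconds
γ = 1/√(1 - 0.793²) = 1.6414
Δt = γΔt₀ = 1.6414 × 89 = 146.1 seconds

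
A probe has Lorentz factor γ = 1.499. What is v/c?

From γ = 1/√(1 - v²/c²):
1/γ² = 1/1.499² = 0.4450
v²/c² = 1 - 0.4450 = 0.5550
v/c = √(0.5550) = 0.7450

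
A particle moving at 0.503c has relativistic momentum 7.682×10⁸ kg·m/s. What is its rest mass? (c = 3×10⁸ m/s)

γ = 1/√(1 - 0.503²) = 1.157
v = 0.503 × 3×10⁸ = 1.509×10⁸ m/s
m = p/(γv) = 7.682×10⁸/(1.157 × 1.509×10⁸) = 4.400 kg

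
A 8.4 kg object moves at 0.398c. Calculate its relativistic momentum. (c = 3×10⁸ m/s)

γ = 1/√(1 - 0.398²) = 1.090
v = 0.398 × 3×10⁸ = 1.194×10⁸ m/s
p = γmv = 1.090 × 8.4 × 1.194×10⁸ = 1.093×10⁹ kg·m/s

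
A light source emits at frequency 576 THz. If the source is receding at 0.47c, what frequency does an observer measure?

β = v/c = 0.47
(1-β)/(1+β) = 0.53/1.47 = 0.360544
Doppler factor = √(0.360544) = 0.6005
f_obs = 576 × 0.6005 = 345.9 THz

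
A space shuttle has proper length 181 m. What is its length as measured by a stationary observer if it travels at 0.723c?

Proper length L₀ = 181 m
γ = 1/√(1 - 0.723²) = 1.4475
L = L₀/γ = 181/1.4475 = 125.0 m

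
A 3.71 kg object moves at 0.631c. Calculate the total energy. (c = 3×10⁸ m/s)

γ = 1/√(1 - 0.631²) = 1.289
mc² = 3.71 × (3×10⁸)² = 3.339×10¹⁷ J
E = γmc² = 1.289 × 3.339×10¹⁷ = 4.304×10¹⁷ J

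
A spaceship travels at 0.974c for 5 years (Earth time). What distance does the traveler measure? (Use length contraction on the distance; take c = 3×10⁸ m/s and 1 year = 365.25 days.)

Earth distance: d = v × t = 0.974c × 5 yr = 4.611×10¹⁶ m
γ = 4.414
d' = d/γ = 4.611×10¹⁶/4.414 = 1.045×10¹⁶ m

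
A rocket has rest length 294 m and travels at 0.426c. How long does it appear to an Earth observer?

Proper length L₀ = 294 m
γ = 1/√(1 - 0.426²) = 1.1053
L = L₀/γ = 294/1.1053 = 266.0 m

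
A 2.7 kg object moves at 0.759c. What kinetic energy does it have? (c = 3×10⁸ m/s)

γ = 1/√(1 - 0.759²) = 1.5359
γ - 1 = 0.5359
KE = (γ-1)mc² = 0.5359 × 2.7 × (3×10⁸)² = 1.302×10¹⁷ J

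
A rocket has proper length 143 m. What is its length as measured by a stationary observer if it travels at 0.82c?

Proper length L₀ = 143 m
γ = 1/√(1 - 0.82²) = 1.747
L = L₀/γ = 143/1.747 = 81.85 m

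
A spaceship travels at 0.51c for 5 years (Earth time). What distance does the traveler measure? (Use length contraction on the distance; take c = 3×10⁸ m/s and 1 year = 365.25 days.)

Earth distance: d = v × t = 0.51c × 5 yr = 2.4142×10¹⁶ m
γ = 1.1626
d' = d/γ = 2.4142×10¹⁶/1.1626 = 2.077×10¹⁶ m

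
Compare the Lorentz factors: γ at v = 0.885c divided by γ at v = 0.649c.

γ₁ = 1/√(1 - 0.885²) = 2.1478
γ₂ = 1/√(1 - 0.649²) = 1.3144
γ₁/γ₂ = 2.1478/1.3144 = 1.634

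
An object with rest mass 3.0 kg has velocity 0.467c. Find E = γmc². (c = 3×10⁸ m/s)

γ = 1/√(1 - 0.467²) = 1.1309
mc² = 3.0 × (3×10⁸)² = 2.700×10¹⁷ J
E = γmc² = 1.1309 × 2.700×10¹⁷ = 3.053×10¹⁷ J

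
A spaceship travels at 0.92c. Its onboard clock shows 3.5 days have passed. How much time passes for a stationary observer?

Proper time Δt₀ = 3.5 days
γ = 1/√(1 - 0.92²) = 2.55155
Δt = γΔt₀ = 2.55155 × 3.5 = 8.930 days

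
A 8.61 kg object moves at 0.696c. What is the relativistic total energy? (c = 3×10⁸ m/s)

γ = 1/√(1 - 0.696²) = 1.393
mc² = 8.61 × (3×10⁸)² = 7.749×10¹⁷ J
E = γmc² = 1.393 × 7.749×10¹⁷ = 1.079×10¹⁸ J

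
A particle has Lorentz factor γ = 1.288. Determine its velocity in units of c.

From γ = 1/√(1 - v²/c²):
1/γ² = 1/1.288² = 0.6028
v²/c² = 1 - 0.6028 = 0.3972
v/c = √(0.3972) = 0.6302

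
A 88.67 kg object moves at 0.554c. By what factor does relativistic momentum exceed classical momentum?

p_rel = γmv, p_class = mv
Ratio = γ = 1/√(1 - 0.554²) = 1.201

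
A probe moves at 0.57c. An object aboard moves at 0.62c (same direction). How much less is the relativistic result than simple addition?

Classical: u' + v = 0.62 + 0.57 = 1.19c
Relativistic: u = (0.62 + 0.57)/(1 + 0.3534) = 1.19/1.3534 = 0.8793c
Difference: 1.19 - 0.8793 = 0.3107c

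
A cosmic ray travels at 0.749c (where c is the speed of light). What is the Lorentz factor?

v/c = 0.749, so (v/c)² = 0.561001
1 - (v/c)² = 0.438999
γ = 1/√(0.438999) = 1.509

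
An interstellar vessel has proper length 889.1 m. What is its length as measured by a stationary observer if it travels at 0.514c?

Proper length L₀ = 889.1 m
γ = 1/√(1 - 0.514²) = 1.1658
L = L₀/γ = 889.1/1.1658 = 762.7 m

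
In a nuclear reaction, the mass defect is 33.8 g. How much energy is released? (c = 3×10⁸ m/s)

Convert mass defect: Δm = 33.8 g = 0.0338 kg
E = Δm·c² = 0.0338 × (3×10⁸)²
= 0.0338 × 9×10¹⁶ = 3.042×10¹⁵ J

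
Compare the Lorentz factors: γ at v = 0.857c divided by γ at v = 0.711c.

γ₁ = 1/√(1 - 0.857²) = 1.941
γ₂ = 1/√(1 - 0.711²) = 1.422
γ₁/γ₂ = 1.941/1.422 = 1.365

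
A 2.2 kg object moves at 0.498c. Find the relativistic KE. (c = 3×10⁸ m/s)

γ = 1/√(1 - 0.498²) = 1.1532
γ - 1 = 0.1532
KE = (γ-1)mc² = 0.1532 × 2.2 × (3×10⁸)² = 3.033×10¹⁶ J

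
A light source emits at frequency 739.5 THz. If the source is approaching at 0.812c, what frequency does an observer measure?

β = v/c = 0.812
(1+β)/(1-β) = 1.812/0.188 = 9.638
Doppler factor = √(9.638) = 3.105
f_obs = 739.5 × 3.105 = 2296 THz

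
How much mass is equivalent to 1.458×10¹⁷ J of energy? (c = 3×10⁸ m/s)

From E = mc², we get m = E/c²
c² = (3×10⁸)² = 9×10¹⁶ m²/s²
m = 1.458×10¹⁷ / 9×10¹⁶ = 1.620 kg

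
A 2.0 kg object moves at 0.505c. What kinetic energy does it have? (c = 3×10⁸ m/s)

γ = 1/√(1 - 0.505²) = 1.1586
γ - 1 = 0.1586
KE = (γ-1)mc² = 0.1586 × 2.0 × (3×10⁸)² = 2.855×10¹⁶ J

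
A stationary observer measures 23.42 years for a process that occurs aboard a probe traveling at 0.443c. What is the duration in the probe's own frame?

Dilated time Δt = 23.42 years
γ = 1/√(1 - 0.443²) = 1.115
Δt₀ = Δt/γ = 23.42/1.115 = 21.00 years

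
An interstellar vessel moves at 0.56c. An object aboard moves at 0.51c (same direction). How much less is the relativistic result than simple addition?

Classical: u' + v = 0.51 + 0.56 = 1.07c
Relativistic: u = (0.51 + 0.56)/(1 + 0.2856) = 1.07/1.2856 = 0.8323c
Difference: 1.07 - 0.8323 = 0.2377c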